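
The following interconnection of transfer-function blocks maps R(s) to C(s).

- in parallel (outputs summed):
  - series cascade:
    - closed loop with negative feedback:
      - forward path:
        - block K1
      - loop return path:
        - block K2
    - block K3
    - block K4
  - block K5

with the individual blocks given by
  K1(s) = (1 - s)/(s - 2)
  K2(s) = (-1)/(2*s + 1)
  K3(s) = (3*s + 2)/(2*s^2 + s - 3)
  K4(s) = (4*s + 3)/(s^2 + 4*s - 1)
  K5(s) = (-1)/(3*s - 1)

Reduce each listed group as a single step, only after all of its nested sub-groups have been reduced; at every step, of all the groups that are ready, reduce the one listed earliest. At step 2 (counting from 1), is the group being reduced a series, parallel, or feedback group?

1. collapse the loop (K1 forward, K2 return)
2. reduce the series chain [K1/(1+K1*K2)], K3, K4
3. combine ([K1/(1+K1*K2)]*K3*K4), K5 in parallel
The group at step 2 is a series group.

Therefore the answer is series.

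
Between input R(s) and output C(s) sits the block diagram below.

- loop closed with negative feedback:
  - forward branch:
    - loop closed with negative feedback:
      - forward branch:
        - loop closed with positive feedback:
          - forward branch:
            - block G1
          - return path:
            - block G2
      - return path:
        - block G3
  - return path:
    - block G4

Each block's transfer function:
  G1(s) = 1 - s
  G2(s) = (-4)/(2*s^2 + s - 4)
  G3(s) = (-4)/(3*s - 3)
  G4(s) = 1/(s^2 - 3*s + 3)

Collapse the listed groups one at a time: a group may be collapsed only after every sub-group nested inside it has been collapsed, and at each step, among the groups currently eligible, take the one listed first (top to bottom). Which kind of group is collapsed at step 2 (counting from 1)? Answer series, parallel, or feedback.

Reducing step by step:

(1) reduce the feedback loop with forward G1 and return G2
(2) close the feedback loop around [G1/(1-G1*G2)], G3
(3) close the feedback loop around [[G1/(1-G1*G2)]/(1+[G1/(1-G1*G2)]*G3)], G4
The group at step 2 is a feedback group.

Answer: feedback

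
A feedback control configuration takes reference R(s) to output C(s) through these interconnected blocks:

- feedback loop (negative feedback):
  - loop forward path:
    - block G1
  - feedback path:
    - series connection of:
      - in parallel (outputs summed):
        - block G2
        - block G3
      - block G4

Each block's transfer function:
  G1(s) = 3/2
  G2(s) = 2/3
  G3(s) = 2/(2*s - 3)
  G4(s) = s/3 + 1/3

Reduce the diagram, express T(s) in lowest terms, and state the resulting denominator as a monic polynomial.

Answer: s^2 + 4*s - 9/2

Working:
(1) add G2, G3 (parallel), giving (4*s)/(6*s - 9)
(2) multiply (G2+G3), G4 (series), giving (4*s^2 + 4*s)/(18*s - 27)
(3) collapse the loop (G1 forward, ((G2+G3)*G4) return), giving (18*s - 27)/(4*s^2 + 16*s - 18)
That last expression is T(s), already simplified. Scaling its denominator by 1/4 (the reciprocal of the leading coefficient) yields the monic denominator.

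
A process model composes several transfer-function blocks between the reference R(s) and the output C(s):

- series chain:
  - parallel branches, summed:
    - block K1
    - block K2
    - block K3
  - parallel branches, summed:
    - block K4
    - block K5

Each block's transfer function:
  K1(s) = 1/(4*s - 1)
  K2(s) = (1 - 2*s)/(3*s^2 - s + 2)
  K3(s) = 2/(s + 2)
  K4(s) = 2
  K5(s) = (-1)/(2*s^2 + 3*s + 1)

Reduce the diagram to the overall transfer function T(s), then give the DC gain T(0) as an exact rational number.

Reducing step by step:

Step 1 - sum the parallel branches K1, K2, K3 gives (19*s^3 - 19*s^2 + 29*s - 2)/(12*s^4 + 17*s^3 - 5*s^2 + 16*s - 4)
Step 2 - sum the parallel branches K4, K5 gives (4*s^2 + 6*s + 1)/(2*s^2 + 3*s + 1)
Step 3 - combine (K1+K2+K3), (K4+K5) in series gives (76*s^5 + 38*s^4 + 21*s^3 + 147*s^2 + 17*s - 2)/(24*s^6 + 70*s^5 + 53*s^4 + 34*s^3 + 35*s^2 + 4*s - 4)
The step-3 result is T(s). Setting s = 0: T(0) = -2/(-4) = 1/2.

Answer: 1/2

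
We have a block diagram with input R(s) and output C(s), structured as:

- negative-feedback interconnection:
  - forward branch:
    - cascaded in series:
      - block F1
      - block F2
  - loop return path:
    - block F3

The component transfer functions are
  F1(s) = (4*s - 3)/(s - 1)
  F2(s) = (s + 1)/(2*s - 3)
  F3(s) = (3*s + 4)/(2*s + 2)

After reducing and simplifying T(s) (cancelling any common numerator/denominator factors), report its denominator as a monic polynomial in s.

First reduce the diagram to T(s).

[1] multiply F1, F2 (series); result (4*s^2 + s - 3)/(2*s^2 - 5*s + 3)
[2] close the feedback loop around (F1*F2), F3; result (8*s^2 + 2*s - 6)/(16*s^2 - 3*s - 6)
No further cancellation is possible in the step-2 result, so that is T(s). Its denominator becomes monic after dividing by the leading coefficient 16.

Answer: s^2 - 3*s/16 - 3/8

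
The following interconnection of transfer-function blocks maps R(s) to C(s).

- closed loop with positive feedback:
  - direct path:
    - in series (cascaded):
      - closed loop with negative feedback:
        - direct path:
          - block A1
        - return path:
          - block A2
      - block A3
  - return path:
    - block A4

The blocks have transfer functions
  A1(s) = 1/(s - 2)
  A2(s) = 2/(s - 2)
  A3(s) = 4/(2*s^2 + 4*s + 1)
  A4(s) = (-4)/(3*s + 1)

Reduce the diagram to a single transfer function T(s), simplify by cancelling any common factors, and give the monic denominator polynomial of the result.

The answer is s^5 - 5*s^4/3 - 13*s^3/6 + 19*s^2/2 + 9*s - 13/3.

Reasoning:
[1] reduce the feedback loop with forward A1 and return A2, giving (s - 2)/(s^2 - 4*s + 6)
[2] series reduction of [A1/(1+A1*A2)], A3, giving (4*s - 8)/(2*s^4 - 4*s^3 - 3*s^2 + 20*s + 6)
[3] feedback reduction of ([A1/(1+A1*A2)]*A3), A4, giving (12*s^2 - 20*s - 8)/(6*s^5 - 10*s^4 - 13*s^3 + 57*s^2 + 54*s - 26)
The result of step 3 is T(s) in lowest terms. Its denominator has leading coefficient 6; dividing the denominator through by 6 makes it monic.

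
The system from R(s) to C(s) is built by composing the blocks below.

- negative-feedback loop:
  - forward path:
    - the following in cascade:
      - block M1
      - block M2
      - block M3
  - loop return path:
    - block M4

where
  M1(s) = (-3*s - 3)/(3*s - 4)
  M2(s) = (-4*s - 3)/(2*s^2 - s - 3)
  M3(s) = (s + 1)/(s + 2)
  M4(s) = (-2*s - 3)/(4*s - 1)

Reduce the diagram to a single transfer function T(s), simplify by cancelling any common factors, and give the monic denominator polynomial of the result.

(1) series reduction of M1, M2, M3 gives (12*s^2 + 21*s + 9)/(6*s^3 - 5*s^2 - 22*s + 24)
(2) close the feedback loop around (M1*M2*M3), M4 gives (48*s^3 + 72*s^2 + 15*s - 9)/(24*s^4 - 50*s^3 - 161*s^2 + 37*s - 51)
The result of step 2 is T(s) in lowest terms. Its denominator has leading coefficient 24; dividing the denominator through by 24 makes it monic.

Hence the answer: s^4 - 25*s^3/12 - 161*s^2/24 + 37*s/24 - 17/8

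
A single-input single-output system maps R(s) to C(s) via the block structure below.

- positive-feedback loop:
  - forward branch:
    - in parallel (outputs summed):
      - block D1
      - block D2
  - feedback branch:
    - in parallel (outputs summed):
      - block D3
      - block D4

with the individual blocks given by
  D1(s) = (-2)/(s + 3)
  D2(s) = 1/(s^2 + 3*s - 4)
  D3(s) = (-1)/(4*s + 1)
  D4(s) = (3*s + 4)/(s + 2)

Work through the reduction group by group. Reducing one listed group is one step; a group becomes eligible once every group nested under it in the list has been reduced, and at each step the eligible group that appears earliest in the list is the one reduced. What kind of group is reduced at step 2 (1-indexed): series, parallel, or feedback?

(1) reduce the parallel group D1, D2
(2) add D3, D4 (parallel)
(3) feedback reduction of (D1+D2), (D3+D4)
Step 2: parallel.

Therefore the answer is parallel.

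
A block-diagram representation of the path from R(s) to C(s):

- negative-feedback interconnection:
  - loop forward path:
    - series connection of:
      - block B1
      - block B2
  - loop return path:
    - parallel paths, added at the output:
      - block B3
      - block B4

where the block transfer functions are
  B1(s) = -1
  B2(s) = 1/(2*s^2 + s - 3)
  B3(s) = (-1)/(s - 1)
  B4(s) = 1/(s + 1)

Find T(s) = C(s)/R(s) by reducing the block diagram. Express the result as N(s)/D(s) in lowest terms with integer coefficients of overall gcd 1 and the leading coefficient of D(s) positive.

Answer: (1 - s^2)/(2*s^4 + s^3 - 5*s^2 - s + 5)

Working:
Step 1. series reduction of B1, B2 -> (-1)/(2*s^2 + s - 3)
Step 2. reduce the parallel group B3, B4 -> (-2)/(s^2 - 1)
Step 3. apply the feedback formula to (B1*B2), (B3+B4), giving the overall T(s)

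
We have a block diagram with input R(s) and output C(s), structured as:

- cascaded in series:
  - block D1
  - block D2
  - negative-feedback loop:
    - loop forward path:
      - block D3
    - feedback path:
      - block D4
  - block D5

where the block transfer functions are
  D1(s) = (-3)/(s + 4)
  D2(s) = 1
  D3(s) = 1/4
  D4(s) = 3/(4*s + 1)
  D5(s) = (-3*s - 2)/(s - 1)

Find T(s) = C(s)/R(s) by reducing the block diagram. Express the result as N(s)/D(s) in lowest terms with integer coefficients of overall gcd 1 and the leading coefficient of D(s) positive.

Answer: (36*s^2 + 33*s + 6)/(16*s^3 + 55*s^2 - 43*s - 28)

Working:
(1) feedback reduction of D3, D4; result (4*s + 1)/(16*s + 7)
(2) combine D1, D2, [D3/(1+D3*D4)], D5 in series; the result is T(s) itself (integer coefficients, no common factor, positive leading denominator coefficient)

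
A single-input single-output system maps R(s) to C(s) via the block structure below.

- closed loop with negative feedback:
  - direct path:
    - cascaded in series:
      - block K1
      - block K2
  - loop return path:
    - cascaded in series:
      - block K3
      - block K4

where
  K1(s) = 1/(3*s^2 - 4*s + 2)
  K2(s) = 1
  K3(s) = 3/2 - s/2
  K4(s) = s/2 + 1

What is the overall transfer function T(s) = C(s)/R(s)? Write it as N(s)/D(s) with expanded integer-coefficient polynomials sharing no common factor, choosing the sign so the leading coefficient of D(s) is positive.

Step 1: series reduction of K1, K2: 1/(3*s^2 - 4*s + 2)
Step 2: multiply K3, K4 (series): -s^2/4 + s/4 + 3/2
Step 3: reduce the feedback loop with forward (K1*K2) and return (K3*K4), which is the overall transfer function T(s) = C(s)/R(s) in lowest terms

Hence the answer: 4/(11*s^2 - 15*s + 14)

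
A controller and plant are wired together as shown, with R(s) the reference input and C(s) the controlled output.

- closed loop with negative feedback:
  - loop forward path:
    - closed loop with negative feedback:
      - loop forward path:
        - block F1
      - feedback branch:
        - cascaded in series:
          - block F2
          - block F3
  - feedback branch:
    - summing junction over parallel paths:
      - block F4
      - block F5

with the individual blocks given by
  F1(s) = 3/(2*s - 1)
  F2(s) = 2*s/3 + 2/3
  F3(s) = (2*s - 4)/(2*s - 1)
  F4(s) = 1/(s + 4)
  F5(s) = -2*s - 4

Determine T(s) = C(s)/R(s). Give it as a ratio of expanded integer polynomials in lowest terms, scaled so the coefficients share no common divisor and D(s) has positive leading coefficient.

(1) reduce the series chain F2, F3 gives (4*s^2 - 4*s - 8)/(6*s - 3)
(2) collapse the loop (F1 forward, (F2*F3) return) gives (6*s - 3)/(8*s^2 - 8*s - 7)
(3) reduce the parallel group F4, F5 gives (-2*s^2 - 12*s - 15)/(s + 4)
(4) apply the feedback formula to [F1/(1+F1*(F2*F3))], (F4+F5) - this is the overall T(s), already in the required normalized form

Answer: (-6*s^2 - 21*s + 12)/(4*s^3 + 42*s^2 + 93*s - 17)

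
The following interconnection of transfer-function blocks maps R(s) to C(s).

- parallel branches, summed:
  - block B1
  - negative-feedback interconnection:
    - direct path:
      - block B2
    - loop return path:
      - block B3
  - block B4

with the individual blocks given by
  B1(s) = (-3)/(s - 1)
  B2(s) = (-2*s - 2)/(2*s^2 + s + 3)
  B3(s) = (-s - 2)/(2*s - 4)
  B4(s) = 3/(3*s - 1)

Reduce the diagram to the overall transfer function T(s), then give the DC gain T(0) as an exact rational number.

(1) close the feedback loop around B2, B3: (-s^2 + s + 2)/(s^3 - s^2 + 2*s - 2)
(2) add B1, [B2/(1+B2*B3)], B4 (parallel): (-9*s^3 + 4*s^2 - 7*s - 2)/(3*s^4 - 4*s^3 + 7*s^2 - 8*s + 2)
That last expression is T(s); at s = 0 only the constant terms survive, so T(0) = -2/2 = -1.

Hence the answer: -1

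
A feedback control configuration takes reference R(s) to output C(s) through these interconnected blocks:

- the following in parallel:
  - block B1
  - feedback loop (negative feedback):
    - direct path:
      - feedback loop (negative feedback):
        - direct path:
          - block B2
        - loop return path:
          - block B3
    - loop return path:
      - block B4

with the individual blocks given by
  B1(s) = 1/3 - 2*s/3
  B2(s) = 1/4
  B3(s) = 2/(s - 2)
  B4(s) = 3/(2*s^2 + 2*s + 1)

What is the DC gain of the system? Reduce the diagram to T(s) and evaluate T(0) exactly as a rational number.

Step 1 - close the feedback loop around B2, B3, giving (s - 2)/(4*s - 6)
Step 2 - close the feedback loop around [B2/(1+B2*B3)], B4, giving (2*s^3 - 2*s^2 - 3*s - 2)/(8*s^3 - 4*s^2 - 5*s - 12)
Step 3 - sum the parallel branches B1, [[B2/(1+B2*B3)]/(1+[B2/(1+B2*B3)]*B4)], giving (-16*s^4 + 22*s^3 + 10*s - 18)/(24*s^3 - 12*s^2 - 15*s - 36)
Step 3 gives the overall T(s). Then T(0) = -18/(-36) = 1/2.

Final answer: 1/2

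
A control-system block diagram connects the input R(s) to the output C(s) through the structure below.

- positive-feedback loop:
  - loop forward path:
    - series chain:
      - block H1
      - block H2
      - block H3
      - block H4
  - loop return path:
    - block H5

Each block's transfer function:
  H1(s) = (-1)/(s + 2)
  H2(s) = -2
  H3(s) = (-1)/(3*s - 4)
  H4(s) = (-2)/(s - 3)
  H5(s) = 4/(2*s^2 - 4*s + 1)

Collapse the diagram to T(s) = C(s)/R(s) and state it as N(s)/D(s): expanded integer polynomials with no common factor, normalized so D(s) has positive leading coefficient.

1. cascade H1, H2, H3, H4 = 4/(3*s^3 - 7*s^2 - 14*s + 24)
2. reduce the feedback loop with forward (H1*H2*H3*H4) and return H5: this yields T(s), and no further normalization is needed

Therefore the answer is (8*s^2 - 16*s + 4)/(6*s^5 - 26*s^4 + 3*s^3 + 97*s^2 - 110*s + 8).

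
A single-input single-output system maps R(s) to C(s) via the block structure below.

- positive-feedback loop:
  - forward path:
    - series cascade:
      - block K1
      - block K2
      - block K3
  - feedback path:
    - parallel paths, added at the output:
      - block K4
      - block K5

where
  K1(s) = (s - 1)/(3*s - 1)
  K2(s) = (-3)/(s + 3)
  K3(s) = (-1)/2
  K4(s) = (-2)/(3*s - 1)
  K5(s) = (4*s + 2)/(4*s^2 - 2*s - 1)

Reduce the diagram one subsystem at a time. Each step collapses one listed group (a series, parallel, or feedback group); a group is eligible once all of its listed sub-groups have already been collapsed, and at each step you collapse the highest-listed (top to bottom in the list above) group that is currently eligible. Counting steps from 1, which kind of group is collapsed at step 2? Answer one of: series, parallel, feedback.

[1] cascade K1, K2, K3
[2] parallel reduction of K4, K5
[3] collapse the loop ((K1*K2*K3) forward, (K4+K5) return)
Step 2 collapses a parallel group.

Final answer: parallel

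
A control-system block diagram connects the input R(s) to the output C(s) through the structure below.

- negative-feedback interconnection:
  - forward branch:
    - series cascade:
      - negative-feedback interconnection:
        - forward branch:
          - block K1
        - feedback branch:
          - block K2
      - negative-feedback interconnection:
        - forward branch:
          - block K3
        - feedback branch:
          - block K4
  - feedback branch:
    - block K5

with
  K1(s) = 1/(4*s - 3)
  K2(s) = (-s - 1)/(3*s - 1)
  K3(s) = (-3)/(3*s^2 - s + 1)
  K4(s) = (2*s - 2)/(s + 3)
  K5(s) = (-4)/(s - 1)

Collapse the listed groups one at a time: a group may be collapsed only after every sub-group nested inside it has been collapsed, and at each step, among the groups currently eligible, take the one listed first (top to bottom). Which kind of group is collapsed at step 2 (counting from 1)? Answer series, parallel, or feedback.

The answer is feedback.

Reasoning:
1. apply the feedback formula to K1, K2
2. close the feedback loop around K3, K4
3. reduce the series chain [K1/(1+K1*K2)], [K3/(1+K3*K4)]
4. reduce the feedback loop with forward ([K1/(1+K1*K2)]*[K3/(1+K3*K4)]) and return K5
Step 2 collapses a feedback group.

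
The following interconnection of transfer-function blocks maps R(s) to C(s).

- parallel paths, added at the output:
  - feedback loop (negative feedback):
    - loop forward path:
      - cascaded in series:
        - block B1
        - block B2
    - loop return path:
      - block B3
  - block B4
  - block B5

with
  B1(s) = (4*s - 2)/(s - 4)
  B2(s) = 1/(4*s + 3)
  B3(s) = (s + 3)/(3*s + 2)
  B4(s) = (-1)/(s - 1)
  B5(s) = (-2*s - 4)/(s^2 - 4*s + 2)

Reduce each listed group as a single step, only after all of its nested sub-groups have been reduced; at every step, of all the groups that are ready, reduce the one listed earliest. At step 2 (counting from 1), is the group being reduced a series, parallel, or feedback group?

The answer is feedback.

Reasoning:
Step 1: series reduction of B1, B2
Step 2: collapse the loop ((B1*B2) forward, B3 return)
Step 3: parallel reduction of [(B1*B2)/(1+(B1*B2)*B3)], B4, B5
The group at step 2 is a feedback group.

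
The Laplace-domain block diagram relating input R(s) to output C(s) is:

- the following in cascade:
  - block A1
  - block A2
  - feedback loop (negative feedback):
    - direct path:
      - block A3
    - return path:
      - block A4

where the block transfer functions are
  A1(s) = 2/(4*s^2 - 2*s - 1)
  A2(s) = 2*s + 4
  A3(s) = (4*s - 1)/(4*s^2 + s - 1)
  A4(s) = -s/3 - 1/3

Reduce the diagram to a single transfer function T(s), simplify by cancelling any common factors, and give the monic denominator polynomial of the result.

Answer: s^4 - s^3/2 - s^2/2 + s/8 + 1/16

Working:
1. apply the feedback formula to A3, A4: (12*s - 3)/(8*s^2 - 2)
2. reduce the series chain A1, A2, [A3/(1+A3*A4)]: (24*s^2 + 42*s - 12)/(16*s^4 - 8*s^3 - 8*s^2 + 2*s + 1)
T(s) is the step-2 result (common factors already cancelled). Leading coefficient of the denominator: 16. Divide through by 16 for the monic polynomial.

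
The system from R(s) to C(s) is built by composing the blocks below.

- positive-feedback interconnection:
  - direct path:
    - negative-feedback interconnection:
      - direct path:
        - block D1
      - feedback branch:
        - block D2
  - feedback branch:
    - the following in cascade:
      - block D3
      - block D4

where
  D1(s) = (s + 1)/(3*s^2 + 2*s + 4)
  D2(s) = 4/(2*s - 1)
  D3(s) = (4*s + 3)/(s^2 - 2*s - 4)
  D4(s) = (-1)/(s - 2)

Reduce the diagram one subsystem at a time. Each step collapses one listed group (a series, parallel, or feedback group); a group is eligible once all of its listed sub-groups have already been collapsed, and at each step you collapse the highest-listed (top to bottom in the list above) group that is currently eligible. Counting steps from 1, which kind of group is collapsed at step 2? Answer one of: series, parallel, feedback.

1. feedback reduction of D1, D2
2. combine D3, D4 in series
3. close the feedback loop around [D1/(1+D1*D2)], (D3*D4)
The group at step 2 is a series group.

Final answer: series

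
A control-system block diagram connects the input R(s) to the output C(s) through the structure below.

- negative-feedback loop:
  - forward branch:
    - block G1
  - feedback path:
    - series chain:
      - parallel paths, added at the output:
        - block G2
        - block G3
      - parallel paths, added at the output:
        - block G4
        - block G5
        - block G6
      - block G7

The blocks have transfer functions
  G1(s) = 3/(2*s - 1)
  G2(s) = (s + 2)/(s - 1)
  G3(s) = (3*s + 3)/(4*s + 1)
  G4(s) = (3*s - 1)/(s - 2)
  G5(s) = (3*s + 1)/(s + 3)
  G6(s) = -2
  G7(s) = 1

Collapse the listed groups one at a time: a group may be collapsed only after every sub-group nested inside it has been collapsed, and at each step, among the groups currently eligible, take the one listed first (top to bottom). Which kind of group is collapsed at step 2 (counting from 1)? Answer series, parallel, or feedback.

[1] add G2, G3 (parallel)
[2] parallel reduction of G4, G5, G6
[3] combine (G2+G3), (G4+G5+G6), G7 in series
[4] close the feedback loop around G1, ((G2+G3)*(G4+G5+G6)*G7)
So the answer for step 2 is parallel.

Hence the answer: parallel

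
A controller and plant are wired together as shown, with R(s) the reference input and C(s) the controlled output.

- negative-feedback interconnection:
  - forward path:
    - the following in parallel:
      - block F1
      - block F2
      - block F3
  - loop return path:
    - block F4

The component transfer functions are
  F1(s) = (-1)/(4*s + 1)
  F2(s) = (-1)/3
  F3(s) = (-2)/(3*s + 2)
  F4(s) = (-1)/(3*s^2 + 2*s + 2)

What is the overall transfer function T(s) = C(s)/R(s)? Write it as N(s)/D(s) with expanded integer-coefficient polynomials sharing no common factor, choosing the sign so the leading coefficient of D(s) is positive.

[1] add F1, F2, F3 (parallel), giving (-12*s^2 - 44*s - 14)/(36*s^2 + 33*s + 6)
[2] apply the feedback formula to (F1+F2+F3), F4, which is the overall transfer function T(s) = C(s)/R(s) in lowest terms

Hence the answer: (-36*s^4 - 156*s^3 - 154*s^2 - 116*s - 28)/(108*s^4 + 171*s^3 + 168*s^2 + 122*s + 26)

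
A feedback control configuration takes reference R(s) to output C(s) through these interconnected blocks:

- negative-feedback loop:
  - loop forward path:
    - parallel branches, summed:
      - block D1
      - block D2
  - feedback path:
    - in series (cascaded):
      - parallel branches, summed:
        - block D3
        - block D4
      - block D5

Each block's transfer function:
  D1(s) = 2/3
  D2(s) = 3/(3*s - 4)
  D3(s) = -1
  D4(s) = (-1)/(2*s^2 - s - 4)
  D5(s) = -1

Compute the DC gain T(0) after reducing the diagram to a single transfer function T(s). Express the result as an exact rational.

Step 1. reduce the parallel group D1, D2; result (6*s + 1)/(9*s - 12)
Step 2. parallel reduction of D3, D4; result (-2*s^2 + s + 3)/(2*s^2 - s - 4)
Step 3. series reduction of (D3+D4), D5; result (2*s^2 - s - 3)/(2*s^2 - s - 4)
Step 4. close the feedback loop around (D1+D2), ((D3+D4)*D5); result (12*s^3 - 4*s^2 - 25*s - 4)/(30*s^3 - 37*s^2 - 43*s + 45)
Step 4 gives the overall T(s). Then T(0) = -4/45.

Hence the answer: -4/45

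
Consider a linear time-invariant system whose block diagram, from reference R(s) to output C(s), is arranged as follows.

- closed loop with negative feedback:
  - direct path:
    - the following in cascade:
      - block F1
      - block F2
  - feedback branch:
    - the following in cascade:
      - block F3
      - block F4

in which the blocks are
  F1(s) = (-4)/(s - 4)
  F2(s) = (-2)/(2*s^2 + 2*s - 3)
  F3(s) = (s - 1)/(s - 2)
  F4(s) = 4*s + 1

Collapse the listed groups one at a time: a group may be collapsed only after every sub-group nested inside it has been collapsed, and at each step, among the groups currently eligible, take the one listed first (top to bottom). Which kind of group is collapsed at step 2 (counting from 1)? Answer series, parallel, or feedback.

1. cascade F1, F2
2. combine F3, F4 in series
3. feedback reduction of (F1*F2), (F3*F4)
At step 2 the group reduced is series.

Final answer: series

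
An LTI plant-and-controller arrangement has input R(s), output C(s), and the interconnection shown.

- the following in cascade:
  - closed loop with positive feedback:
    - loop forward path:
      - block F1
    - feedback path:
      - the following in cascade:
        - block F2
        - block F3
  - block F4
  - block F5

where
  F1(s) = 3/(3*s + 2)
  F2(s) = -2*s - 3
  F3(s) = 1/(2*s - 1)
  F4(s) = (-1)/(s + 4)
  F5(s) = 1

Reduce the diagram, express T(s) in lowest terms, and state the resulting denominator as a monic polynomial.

The answer is s^3 + 31*s^2/6 + 35*s/6 + 14/3.

Reasoning:
1. multiply F2, F3 (series) = (-2*s - 3)/(2*s - 1)
2. close the feedback loop around F1, (F2*F3) = (6*s - 3)/(6*s^2 + 7*s + 7)
3. reduce the series chain [F1/(1-F1*(F2*F3))], F4, F5 = (3 - 6*s)/(6*s^3 + 31*s^2 + 35*s + 28)
No further cancellation is possible in the step-3 result, so that is T(s). Its denominator becomes monic after dividing by the leading coefficient 6.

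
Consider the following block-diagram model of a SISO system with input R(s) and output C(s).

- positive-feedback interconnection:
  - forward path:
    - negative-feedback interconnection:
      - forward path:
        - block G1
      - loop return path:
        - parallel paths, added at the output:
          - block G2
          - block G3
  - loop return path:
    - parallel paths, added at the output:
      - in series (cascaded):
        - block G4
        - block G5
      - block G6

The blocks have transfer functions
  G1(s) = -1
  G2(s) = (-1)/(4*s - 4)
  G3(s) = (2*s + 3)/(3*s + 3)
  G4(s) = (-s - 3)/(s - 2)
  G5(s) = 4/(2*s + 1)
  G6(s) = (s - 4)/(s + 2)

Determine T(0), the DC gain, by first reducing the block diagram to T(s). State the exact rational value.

Reducing step by step:

Step 1. sum the parallel branches G2, G3; result (8*s^2 + s - 15)/(12*s^2 - 12)
Step 2. apply the feedback formula to G1, (G2+G3); result (12 - 12*s^2)/(4*s^2 - s + 3)
Step 3. series reduction of G4, G5; result (-4*s - 12)/(2*s^2 - 3*s - 2)
Step 4. combine (G4*G5), G6 in parallel; result (2*s^3 - 15*s^2 - 10*s - 16)/(2*s^3 + s^2 - 8*s - 4)
Step 5. reduce the feedback loop with forward [G1/(1+G1*(G2+G3))] and return ((G4*G5)+G6); result (-24*s^5 - 12*s^4 + 120*s^3 + 60*s^2 - 96*s - 48)/(32*s^5 - 178*s^4 - 171*s^3 - 17*s^2 + 100*s + 180)
Evaluating the step-5 result (the overall T(s)) at s = 0 gives T(0) = -48/180 = -4/15.

Answer: -4/15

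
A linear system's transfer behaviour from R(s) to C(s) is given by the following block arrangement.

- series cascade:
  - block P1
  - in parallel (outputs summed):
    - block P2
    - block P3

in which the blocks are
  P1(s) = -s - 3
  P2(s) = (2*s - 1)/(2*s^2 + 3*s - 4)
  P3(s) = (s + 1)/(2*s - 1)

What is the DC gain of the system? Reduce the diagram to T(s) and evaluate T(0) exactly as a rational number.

(1) combine P2, P3 in parallel gives (2*s^3 + 9*s^2 - 5*s - 3)/(4*s^3 + 4*s^2 - 11*s + 4)
(2) reduce the series chain P1, (P2+P3) gives (-2*s^4 - 15*s^3 - 22*s^2 + 18*s + 9)/(4*s^3 + 4*s^2 - 11*s + 4)
DC gain: substitute s = 0 into T(s) from step 2: T(0) = 9/4.

Final answer: 9/4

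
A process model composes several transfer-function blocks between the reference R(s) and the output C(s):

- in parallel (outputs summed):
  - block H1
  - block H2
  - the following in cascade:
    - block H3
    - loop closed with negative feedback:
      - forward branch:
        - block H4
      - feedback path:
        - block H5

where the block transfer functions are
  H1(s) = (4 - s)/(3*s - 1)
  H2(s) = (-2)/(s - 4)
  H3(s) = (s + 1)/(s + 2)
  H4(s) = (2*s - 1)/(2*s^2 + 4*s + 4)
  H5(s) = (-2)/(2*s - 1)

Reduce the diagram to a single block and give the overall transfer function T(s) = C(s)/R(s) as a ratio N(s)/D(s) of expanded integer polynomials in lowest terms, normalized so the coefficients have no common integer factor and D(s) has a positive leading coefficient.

(1) reduce the feedback loop with forward H4 and return H5; result (2*s - 1)/(2*s^2 + 4*s + 2)
(2) reduce the series chain H3, [H4/(1+H4*H5)]; result (2*s - 1)/(2*s^2 + 6*s + 4)
(3) add H1, H2, (H3*[H4/(1+H4*H5)]) (parallel) - this is the overall T(s), already in the required normalized form

Final answer: (-2*s^4 + 4*s^3 - 49*s^2 - 55*s - 60)/(6*s^4 - 8*s^3 - 58*s^2 - 28*s + 16)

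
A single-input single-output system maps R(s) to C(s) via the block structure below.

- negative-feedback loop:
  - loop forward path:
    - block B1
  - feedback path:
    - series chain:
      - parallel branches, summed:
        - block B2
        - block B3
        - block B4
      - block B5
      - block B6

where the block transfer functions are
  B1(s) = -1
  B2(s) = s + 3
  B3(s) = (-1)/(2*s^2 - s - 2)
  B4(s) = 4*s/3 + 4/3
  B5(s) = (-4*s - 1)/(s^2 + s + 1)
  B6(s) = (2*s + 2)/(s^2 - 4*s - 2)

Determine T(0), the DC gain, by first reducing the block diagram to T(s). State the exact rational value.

1. combine B2, B3, B4 in parallel = (14*s^3 + 19*s^2 - 27*s - 29)/(6*s^2 - 3*s - 6)
2. reduce the series chain (B2+B3+B4), B5, B6 = (-112*s^5 - 292*s^4 - 2*s^3 + 464*s^2 + 344*s + 58)/(6*s^6 - 21*s^5 - 27*s^4 - 3*s^3 + 36*s^2 + 42*s + 12)
3. collapse the loop (B1 forward, ((B2+B3+B4)*B5*B6) return) = (-6*s^6 + 21*s^5 + 27*s^4 + 3*s^3 - 36*s^2 - 42*s - 12)/(6*s^6 + 91*s^5 + 265*s^4 - s^3 - 428*s^2 - 302*s - 46)
The step-3 result is T(s). Setting s = 0: T(0) = -12/(-46) = 6/23.

Hence the answer: 6/23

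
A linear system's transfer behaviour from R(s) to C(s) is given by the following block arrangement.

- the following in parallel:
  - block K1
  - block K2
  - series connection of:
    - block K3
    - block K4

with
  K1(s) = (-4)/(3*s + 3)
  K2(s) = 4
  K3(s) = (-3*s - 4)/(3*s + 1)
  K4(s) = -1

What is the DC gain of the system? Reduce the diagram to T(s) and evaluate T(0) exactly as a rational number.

Step 1 - combine K3, K4 in series = (3*s + 4)/(3*s + 1)
Step 2 - add K1, K2, (K3*K4) (parallel) = (45*s^2 + 57*s + 20)/(9*s^2 + 12*s + 3)
DC gain: substitute s = 0 into T(s) from step 2: T(0) = 20/3.

Therefore the answer is 20/3.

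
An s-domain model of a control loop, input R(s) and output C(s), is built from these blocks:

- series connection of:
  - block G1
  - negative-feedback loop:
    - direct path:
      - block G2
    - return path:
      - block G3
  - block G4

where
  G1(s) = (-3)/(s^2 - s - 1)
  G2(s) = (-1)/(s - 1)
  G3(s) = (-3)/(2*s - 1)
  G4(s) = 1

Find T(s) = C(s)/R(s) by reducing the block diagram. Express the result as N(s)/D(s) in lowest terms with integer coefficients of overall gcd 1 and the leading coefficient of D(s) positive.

Reducing step by step:

Step 1 - apply the feedback formula to G2, G3; result (1 - 2*s)/(2*s^2 - 3*s + 4)
Step 2 - reduce the series chain G1, [G2/(1+G2*G3)], G4 - this is the overall T(s), already in the required normalized form

Answer: (6*s - 3)/(2*s^4 - 5*s^3 + 5*s^2 - s - 4)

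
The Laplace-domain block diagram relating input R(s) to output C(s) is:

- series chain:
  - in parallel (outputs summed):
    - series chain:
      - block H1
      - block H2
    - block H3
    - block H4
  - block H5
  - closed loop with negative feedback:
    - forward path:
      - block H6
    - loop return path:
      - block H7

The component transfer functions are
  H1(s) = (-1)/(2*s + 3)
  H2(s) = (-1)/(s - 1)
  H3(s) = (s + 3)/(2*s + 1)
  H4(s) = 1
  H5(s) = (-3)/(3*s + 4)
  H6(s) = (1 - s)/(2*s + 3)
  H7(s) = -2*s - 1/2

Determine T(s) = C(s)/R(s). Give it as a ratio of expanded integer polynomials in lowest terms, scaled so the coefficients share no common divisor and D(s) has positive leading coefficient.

Reducing step by step:

Step 1: combine H1, H2 in series; result 1/(2*s^2 + s - 3)
Step 2: combine (H1*H2), H3, H4 in parallel; result (6*s^3 + 11*s^2 - 3*s - 11)/(4*s^3 + 4*s^2 - 5*s - 3)
Step 3: collapse the loop (H6 forward, H7 return); result (2 - 2*s)/(4*s^2 + s + 5)
Step 4: series reduction of ((H1*H2)+H3+H4), H5, [H6/(1+H6*H7)] - this is the overall T(s), already in the required normalized form

Answer: (36*s^3 + 66*s^2 - 18*s - 66)/(48*s^5 + 172*s^4 + 264*s^3 + 289*s^2 + 217*s + 60)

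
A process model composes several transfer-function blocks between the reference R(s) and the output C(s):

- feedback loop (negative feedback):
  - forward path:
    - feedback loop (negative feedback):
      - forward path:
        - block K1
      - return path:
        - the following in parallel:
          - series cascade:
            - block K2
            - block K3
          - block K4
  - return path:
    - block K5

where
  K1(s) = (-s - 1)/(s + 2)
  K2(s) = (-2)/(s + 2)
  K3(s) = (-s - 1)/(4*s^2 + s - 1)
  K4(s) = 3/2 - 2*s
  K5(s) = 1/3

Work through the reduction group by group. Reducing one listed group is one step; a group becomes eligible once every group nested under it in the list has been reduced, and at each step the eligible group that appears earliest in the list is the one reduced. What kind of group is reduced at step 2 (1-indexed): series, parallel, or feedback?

(1) series reduction of K2, K3
(2) combine (K2*K3), K4 in parallel
(3) apply the feedback formula to K1, ((K2*K3)+K4)
(4) apply the feedback formula to [K1/(1+K1*((K2*K3)+K4))], K5
At step 2 the group reduced is parallel.

Final answer: parallel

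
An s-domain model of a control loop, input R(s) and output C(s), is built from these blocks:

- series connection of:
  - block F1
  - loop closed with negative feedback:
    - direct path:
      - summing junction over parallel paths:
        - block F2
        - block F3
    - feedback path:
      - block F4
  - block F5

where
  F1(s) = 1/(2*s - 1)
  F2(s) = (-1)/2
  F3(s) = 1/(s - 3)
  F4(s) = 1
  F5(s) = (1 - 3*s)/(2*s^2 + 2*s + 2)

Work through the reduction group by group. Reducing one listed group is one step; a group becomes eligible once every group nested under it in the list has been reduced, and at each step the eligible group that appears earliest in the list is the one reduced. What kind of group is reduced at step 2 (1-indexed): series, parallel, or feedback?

Reducing step by step:

[1] combine F2, F3 in parallel
[2] feedback reduction of (F2+F3), F4
[3] combine F1, [(F2+F3)/(1+(F2+F3)*F4)], F5 in series
Step 2 collapses a feedback group.

Answer: feedback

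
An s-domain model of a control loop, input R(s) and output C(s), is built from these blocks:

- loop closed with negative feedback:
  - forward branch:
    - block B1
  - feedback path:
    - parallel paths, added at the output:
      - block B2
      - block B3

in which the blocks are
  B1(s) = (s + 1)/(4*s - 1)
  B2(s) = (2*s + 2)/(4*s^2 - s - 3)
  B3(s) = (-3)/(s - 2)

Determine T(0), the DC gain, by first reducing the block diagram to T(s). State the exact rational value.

First reduce the diagram to T(s).

Step 1. reduce the parallel group B2, B3: (-10*s^2 + s + 5)/(4*s^3 - 9*s^2 - s + 6)
Step 2. feedback reduction of B1, (B2+B3): (4*s^4 - 5*s^3 - 10*s^2 + 5*s + 6)/(16*s^4 - 50*s^3 - 4*s^2 + 31*s - 1)
Step 2 gives the overall T(s). Then T(0) = 6/(-1) = -6.

Answer: -6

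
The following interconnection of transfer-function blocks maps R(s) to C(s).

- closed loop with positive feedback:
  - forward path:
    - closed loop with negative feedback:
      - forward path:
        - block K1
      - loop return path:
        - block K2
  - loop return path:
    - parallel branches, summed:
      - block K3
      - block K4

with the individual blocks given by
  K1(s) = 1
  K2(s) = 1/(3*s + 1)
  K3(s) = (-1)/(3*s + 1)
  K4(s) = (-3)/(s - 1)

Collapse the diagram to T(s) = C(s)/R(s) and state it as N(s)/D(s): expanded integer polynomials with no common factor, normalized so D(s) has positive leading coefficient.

Answer: (3*s^2 - 2*s - 1)/(3*s^2 + 9*s)

Working:
[1] reduce the feedback loop with forward K1 and return K2 -> (3*s + 1)/(3*s + 2)
[2] parallel reduction of K3, K4 -> (-10*s - 2)/(3*s^2 - 2*s - 1)
[3] collapse the loop ([K1/(1+K1*K2)] forward, (K3+K4) return): this yields T(s), and no further normalization is needed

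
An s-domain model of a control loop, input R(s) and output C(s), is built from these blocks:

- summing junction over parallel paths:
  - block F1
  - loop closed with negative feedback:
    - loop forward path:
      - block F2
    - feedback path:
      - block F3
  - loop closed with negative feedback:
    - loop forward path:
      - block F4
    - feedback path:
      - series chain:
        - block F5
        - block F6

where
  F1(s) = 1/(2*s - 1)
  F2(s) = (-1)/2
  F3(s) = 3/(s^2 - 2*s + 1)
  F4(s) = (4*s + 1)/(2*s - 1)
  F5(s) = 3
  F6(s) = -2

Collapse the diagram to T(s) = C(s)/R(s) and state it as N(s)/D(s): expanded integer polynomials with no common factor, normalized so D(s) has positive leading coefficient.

Step 1: reduce the feedback loop with forward F2 and return F3: (-s^2 + 2*s - 1)/(2*s^2 - 4*s - 1)
Step 2: combine F5, F6 in series: -6
Step 3: close the feedback loop around F4, (F5*F6): (-4*s - 1)/(22*s + 7)
Step 4: reduce the parallel group F1, [F2/(1+F2*F3)], [F4/(1+F4*(F5*F6))], which is the overall transfer function T(s) = C(s)/R(s) in lowest terms

Hence the answer: (-60*s^4 + 176*s^3 - 125*s^2 - 62*s - 1)/(88*s^4 - 192*s^3 - 26*s^2 + 36*s + 7)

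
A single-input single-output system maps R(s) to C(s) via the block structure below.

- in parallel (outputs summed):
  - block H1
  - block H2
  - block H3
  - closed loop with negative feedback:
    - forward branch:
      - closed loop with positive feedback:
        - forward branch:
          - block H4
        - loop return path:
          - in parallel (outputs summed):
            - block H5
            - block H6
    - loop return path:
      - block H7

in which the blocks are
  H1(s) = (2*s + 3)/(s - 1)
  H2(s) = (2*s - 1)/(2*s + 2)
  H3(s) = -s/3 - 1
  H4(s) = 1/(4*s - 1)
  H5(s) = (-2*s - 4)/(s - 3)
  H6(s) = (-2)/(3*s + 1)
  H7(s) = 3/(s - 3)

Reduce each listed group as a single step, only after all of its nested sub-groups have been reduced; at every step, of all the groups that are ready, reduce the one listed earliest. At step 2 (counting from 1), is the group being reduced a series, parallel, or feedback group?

The answer is feedback.

Reasoning:
Step 1: parallel reduction of H5, H6
Step 2: apply the feedback formula to H4, (H5+H6)
Step 3: collapse the loop ([H4/(1-H4*(H5+H6))] forward, H7 return)
Step 4: combine H1, H2, H3, [[H4/(1-H4*(H5+H6))]/(1+[H4/(1-H4*(H5+H6))]*H7)] in parallel
Step 2 collapses a feedback group.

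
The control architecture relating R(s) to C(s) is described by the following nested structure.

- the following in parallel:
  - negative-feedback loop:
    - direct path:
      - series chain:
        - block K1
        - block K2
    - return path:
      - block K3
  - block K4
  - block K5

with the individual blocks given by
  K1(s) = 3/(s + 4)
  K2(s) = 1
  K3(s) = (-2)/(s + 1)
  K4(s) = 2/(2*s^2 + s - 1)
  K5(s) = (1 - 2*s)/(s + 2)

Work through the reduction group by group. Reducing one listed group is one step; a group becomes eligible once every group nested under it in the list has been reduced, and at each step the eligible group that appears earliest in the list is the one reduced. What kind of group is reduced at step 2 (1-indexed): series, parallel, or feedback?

Step 1 - cascade K1, K2
Step 2 - apply the feedback formula to (K1*K2), K3
Step 3 - sum the parallel branches [(K1*K2)/(1+(K1*K2)*K3)], K4, K5
Step 2 collapses a feedback group.

Therefore the answer is feedback.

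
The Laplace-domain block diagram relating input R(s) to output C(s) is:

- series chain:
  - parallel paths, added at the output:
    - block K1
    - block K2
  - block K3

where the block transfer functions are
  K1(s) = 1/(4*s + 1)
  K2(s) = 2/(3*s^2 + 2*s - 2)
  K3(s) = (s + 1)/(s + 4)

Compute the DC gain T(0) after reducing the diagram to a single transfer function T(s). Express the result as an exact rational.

First reduce the diagram to T(s).

Step 1. parallel reduction of K1, K2 = (3*s^2 + 10*s)/(12*s^3 + 11*s^2 - 6*s - 2)
Step 2. cascade (K1+K2), K3 = (3*s^3 + 13*s^2 + 10*s)/(12*s^4 + 59*s^3 + 38*s^2 - 26*s - 8)
DC gain: substitute s = 0 into T(s) from step 2: T(0) = 0/(-8) = 0.

Answer: 0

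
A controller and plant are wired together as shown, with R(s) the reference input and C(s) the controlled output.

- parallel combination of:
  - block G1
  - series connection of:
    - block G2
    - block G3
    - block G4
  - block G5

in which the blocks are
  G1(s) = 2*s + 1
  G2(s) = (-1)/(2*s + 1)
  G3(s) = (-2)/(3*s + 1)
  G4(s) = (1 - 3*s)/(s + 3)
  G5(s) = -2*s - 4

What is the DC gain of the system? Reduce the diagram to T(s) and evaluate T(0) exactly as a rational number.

Step 1 - combine G2, G3, G4 in series, giving (2 - 6*s)/(6*s^3 + 23*s^2 + 16*s + 3)
Step 2 - parallel reduction of G1, (G2*G3*G4), G5, giving (-18*s^3 - 69*s^2 - 54*s - 7)/(6*s^3 + 23*s^2 + 16*s + 3)
Evaluating the step-2 result (the overall T(s)) at s = 0 gives T(0) = -7/3.

Hence the answer: -7/3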